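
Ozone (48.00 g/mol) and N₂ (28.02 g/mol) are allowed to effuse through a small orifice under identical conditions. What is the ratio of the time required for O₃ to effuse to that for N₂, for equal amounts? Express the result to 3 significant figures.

1.31

Graham's law gives t_O₃/t_N₂ = √(M_O₃/M_N₂) = √(48.00/28.02) = √1.713 = 1.31.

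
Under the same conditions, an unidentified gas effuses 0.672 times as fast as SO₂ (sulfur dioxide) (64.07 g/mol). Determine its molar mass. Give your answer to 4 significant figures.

Graham's law gives rate_X/rate_SO₂ = √(M_SO₂/M_X).
0.672 = √(64.07/M_X)
M_X = 64.07 / 0.672² = 64.07 / 0.4516 = 141.9 g/mol

141.9 g/mol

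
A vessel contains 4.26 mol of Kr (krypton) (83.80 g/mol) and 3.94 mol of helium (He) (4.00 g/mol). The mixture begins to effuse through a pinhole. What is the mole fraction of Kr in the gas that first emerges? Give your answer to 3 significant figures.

0.191

Each component's effusion rate ∝ (its partial pressure)·(1/√M) ∝ n_i/√M_i.
Mole fraction of Kr in the effusate = (n_Kr/√M_Kr) / (n_Kr/√M_Kr + n_He/√M_He)
= (4.26/√83.80) / (4.26/√83.80 + 3.94/√4.00) = 0.4654/(0.4654 + 1.970) = 0.191.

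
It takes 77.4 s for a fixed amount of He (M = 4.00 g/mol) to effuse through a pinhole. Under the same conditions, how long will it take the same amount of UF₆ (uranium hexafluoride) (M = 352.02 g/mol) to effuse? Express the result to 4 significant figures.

Using Graham's law: t_UF₆/t_He = √(M_UF₆/M_He) = √(352.02/4.00) = √88.00 = 9.381.
So the time for UF₆ is 77.4 × 9.381 = 726.1 s.

726.1 s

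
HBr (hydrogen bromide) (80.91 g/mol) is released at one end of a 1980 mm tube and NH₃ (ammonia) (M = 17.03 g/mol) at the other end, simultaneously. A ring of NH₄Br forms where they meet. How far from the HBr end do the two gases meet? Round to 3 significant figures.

623 mm

Graham's law gives d_HBr/d_NH₃ = rate_HBr/rate_NH₃ = √(M_NH₃/M_HBr) = √(17.03/80.91) = 0.4588.
With d_HBr + d_NH₃ = 1980 mm, d_NH₃ = 1980/(1 + 0.4588) = 1357 mm.
d_HBr = 1980 − 1357 = 623 mm.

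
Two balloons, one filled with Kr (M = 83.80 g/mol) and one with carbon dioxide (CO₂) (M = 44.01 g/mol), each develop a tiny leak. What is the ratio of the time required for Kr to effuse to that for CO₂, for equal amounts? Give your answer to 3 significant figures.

1.38

By Graham's law, t_Kr/t_CO₂ = √(M_Kr/M_CO₂) = √(83.80/44.01) = √1.904 = 1.38.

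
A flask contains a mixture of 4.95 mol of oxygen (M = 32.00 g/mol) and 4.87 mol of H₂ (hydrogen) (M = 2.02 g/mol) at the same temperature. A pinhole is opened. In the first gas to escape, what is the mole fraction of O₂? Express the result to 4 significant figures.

0.2034

Each component's effusion rate ∝ (its partial pressure)·(1/√M) ∝ n_i/√M_i.
x_O₂(eff) = (n_O₂/√M_O₂) / (n_O₂/√M_O₂ + n_H₂/√M_H₂)
= (4.95/√32.00) / (4.95/√32.00 + 4.87/√2.02) = 0.8750/(0.8750 + 3.427) = 0.2034.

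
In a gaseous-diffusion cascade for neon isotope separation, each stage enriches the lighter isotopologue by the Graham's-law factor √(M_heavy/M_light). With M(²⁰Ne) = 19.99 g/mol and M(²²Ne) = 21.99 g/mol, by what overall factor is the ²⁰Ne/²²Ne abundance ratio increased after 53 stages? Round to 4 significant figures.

12.51

Overall factor = α^53 with α = √(21.99/19.99), i.e. (21.99/19.99)^(53/2).
= 1.10005^(53/2) = 12.51.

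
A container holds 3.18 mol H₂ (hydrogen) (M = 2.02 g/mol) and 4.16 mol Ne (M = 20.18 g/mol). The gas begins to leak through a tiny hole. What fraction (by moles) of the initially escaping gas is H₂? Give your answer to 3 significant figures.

Effusion rate of each component ∝ n_i/√M_i (partial pressure × 1/√M).
So x_H₂ in the escaping gas = (n_H₂/√M_H₂) / Σ(n_i/√M_i)
= (3.18/√2.02) / (3.18/√2.02 + 4.16/√20.18) = 2.237/(2.237 + 0.9260) = 0.707.

0.707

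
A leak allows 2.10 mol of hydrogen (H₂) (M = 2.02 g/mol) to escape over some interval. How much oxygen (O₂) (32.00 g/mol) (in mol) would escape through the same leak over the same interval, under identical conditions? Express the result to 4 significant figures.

From Graham's law, rate_O₂/rate_H₂ = √(M_H₂/M_O₂) = √(2.02/32.00) = √0.06313 = 0.2512.
So the amount for O₂ is 2.10 × 0.2512 = 0.5276 mol.

0.5276 mol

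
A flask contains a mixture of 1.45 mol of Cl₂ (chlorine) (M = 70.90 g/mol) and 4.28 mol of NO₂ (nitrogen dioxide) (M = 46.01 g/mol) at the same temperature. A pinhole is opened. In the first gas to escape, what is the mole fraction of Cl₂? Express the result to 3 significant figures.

The effusion rate of species i is ∝ p_i/√M_i ∝ n_i/√M_i.
x_Cl₂(eff) = (n_Cl₂/√M_Cl₂) / (n_Cl₂/√M_Cl₂ + n_NO₂/√M_NO₂)
= (1.45/√70.90) / (1.45/√70.90 + 4.28/√46.01) = 0.1722/(0.1722 + 0.6310) = 0.214.

0.214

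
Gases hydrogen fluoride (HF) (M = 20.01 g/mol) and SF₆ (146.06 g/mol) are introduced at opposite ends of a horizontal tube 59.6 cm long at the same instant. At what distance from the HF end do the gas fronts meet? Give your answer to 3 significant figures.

In equal time, each gas travels a distance ∝ its rate ∝ 1/√M, so d_HF/d_SF₆ = √(M_SF₆/M_HF) = √(146.06/20.01) = 2.702.
With d_HF + d_SF₆ = 59.6 cm, d_SF₆ = 59.6/(1 + 2.702) = 16.10 cm.
d_HF = 59.6 − 16.10 = 43.5 cm.

43.5 cm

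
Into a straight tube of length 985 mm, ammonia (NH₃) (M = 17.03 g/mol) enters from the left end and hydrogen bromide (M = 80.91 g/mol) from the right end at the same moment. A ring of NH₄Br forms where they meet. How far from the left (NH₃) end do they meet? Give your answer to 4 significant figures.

In equal time, each gas travels a distance ∝ its rate ∝ 1/√M, so d_NH₃/d_HBr = √(M_HBr/M_NH₃) = √(80.91/17.03) = 2.180.
With d_NH₃ + d_HBr = 985 mm, d_HBr = 985/(1 + 2.180) = 309.8 mm.
d_NH₃ = 985 − 309.8 = 675.2 mm.

675.2 mm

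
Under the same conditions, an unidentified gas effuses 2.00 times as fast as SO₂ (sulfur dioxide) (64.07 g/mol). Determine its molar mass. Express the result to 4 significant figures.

16.02 g/mol

From Graham's law, rate_X/rate_SO₂ = √(M_SO₂/M_X).
2.00 = √(64.07/M_X)
M_X = 64.07 / 2.00² = 64.07 / 4.000 = 16.02 g/mol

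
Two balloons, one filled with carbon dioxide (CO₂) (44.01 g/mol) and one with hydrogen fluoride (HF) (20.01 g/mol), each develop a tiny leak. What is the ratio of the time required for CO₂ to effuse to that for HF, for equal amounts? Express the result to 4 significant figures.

1.483

Since effusion rate ∝ 1/√M, t_CO₂/t_HF = √(M_CO₂/M_HF) = √(44.01/20.01) = √2.199 = 1.483.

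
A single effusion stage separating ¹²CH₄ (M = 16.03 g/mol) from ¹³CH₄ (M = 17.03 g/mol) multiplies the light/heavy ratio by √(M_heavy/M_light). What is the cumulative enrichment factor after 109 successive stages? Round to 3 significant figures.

Overall factor = α^109 with α = √(17.03/16.03), i.e. (17.03/16.03)^(109/2).
= 1.06238^(109/2) = 27.1.

27.1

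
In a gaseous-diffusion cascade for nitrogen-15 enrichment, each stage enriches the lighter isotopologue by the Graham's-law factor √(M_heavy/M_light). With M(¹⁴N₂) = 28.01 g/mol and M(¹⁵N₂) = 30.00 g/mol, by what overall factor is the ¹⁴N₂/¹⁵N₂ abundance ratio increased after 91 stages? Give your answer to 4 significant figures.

After 91 stages the ratio has grown by (√(30.00/28.01))^91 = (30.00/28.01)^(91/2).
= 1.07105^(91/2) = 22.71.

22.71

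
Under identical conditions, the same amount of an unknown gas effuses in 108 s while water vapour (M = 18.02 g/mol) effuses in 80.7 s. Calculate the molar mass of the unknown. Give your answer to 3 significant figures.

32.3 g/mol

Using Graham's law: t_X/t_H₂O = √(M_X/M_H₂O).
108/80.7 = 1.338 = √(M_X/18.02)
M_X = 18.02 × 1.338² = 18.02 × 1.791 = 32.3 g/mol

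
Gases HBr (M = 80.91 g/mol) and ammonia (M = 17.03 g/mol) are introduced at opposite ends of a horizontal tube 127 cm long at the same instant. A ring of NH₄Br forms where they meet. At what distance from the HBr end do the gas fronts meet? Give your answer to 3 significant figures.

39.9 cm

Graham's law gives d_HBr/d_NH₃ = rate_HBr/rate_NH₃ = √(M_NH₃/M_HBr) = √(17.03/80.91) = 0.4588.
With d_HBr + d_NH₃ = 127 cm, d_NH₃ = 127/(1 + 0.4588) = 87.06 cm.
d_HBr = 127 − 87.06 = 39.9 cm.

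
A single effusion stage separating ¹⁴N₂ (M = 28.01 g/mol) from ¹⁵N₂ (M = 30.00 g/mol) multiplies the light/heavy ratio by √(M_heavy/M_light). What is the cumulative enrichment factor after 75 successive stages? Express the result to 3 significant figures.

After 75 stages the ratio has grown by (√(30.00/28.01))^75 = (30.00/28.01)^(75/2).
= 1.07105^(75/2) = 13.1.

13.1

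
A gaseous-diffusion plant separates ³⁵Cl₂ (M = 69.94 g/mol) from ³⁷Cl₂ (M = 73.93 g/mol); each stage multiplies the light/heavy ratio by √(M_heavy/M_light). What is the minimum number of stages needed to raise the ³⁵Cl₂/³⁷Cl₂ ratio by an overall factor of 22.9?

113

Single-stage factor α = √(73.93/69.94), so ln α = ½ ln(1.05705) = 0.02774.
Need α^N ≥ 22.9 ⇒ N ≥ ln(22.9) / ln α = 3.131 / 0.02774 = 112.87.
Minimum whole number of stages: N = 113.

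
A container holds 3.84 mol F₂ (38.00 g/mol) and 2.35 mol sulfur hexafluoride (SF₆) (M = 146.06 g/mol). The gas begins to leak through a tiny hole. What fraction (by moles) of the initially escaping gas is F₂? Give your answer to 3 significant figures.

0.762

The effusion rate of species i is ∝ p_i/√M_i ∝ n_i/√M_i.
x_F₂(eff) = (n_F₂/√M_F₂) / (n_F₂/√M_F₂ + n_SF₆/√M_SF₆)
= (3.84/√38.00) / (3.84/√38.00 + 2.35/√146.06) = 0.6229/(0.6229 + 0.1944) = 0.762.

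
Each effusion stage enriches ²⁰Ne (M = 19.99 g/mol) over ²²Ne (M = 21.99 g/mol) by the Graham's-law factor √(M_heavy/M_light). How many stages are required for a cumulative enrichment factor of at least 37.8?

77

Single-stage factor α = √(21.99/19.99), so ln α = ½ ln(1.10005) = 0.04768.
Need α^N ≥ 37.8 ⇒ N ≥ ln(37.8) / ln α = 3.632 / 0.04768 = 76.18.
Rounding up, N = 77 stages.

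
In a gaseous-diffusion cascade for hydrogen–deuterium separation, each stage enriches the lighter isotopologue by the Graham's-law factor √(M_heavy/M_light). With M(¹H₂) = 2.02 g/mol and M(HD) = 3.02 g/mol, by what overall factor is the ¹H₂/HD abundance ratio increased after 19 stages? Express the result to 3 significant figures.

After 19 stages the ratio has grown by (√(3.02/2.02))^19 = (3.02/2.02)^(19/2).
= 1.49505^(19/2) = 45.6.

45.6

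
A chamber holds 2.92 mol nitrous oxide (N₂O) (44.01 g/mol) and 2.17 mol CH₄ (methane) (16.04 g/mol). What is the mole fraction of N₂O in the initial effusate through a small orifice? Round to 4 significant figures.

0.4482

Each component's effusion rate ∝ (its partial pressure)·(1/√M) ∝ n_i/√M_i.
Mole fraction of N₂O in the effusate = (n_N₂O/√M_N₂O) / (n_N₂O/√M_N₂O + n_CH₄/√M_CH₄)
= (2.92/√44.01) / (2.92/√44.01 + 2.17/√16.04) = 0.4402/(0.4402 + 0.5418) = 0.4482.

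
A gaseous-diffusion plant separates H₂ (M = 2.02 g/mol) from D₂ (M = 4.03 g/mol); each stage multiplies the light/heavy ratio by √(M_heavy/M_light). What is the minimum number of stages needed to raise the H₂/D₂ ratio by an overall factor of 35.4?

11

Single-stage factor α = √(4.03/2.02), so ln α = ½ ln(1.99505) = 0.3453.
Need α^N ≥ 35.4 ⇒ N ≥ ln(35.4) / ln α = 3.567 / 0.3453 = 10.33.
Rounding up, N = 11 stages.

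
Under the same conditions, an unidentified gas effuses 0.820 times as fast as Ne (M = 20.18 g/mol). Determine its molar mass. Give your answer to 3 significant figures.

By Graham's law, rate_X/rate_Ne = √(M_Ne/M_X).
0.820 = √(20.18/M_X)
M_X = 20.18 / 0.820² = 20.18 / 0.6724 = 30.0 g/mol

30.0 g/mol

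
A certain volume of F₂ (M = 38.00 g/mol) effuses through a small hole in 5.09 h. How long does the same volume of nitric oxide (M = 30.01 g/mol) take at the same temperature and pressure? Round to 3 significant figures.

4.52 h

By Graham's law, t_NO/t_F₂ = √(M_NO/M_F₂) = √(30.01/38.00) = √0.7897 = 0.8887.
So the time for NO is 5.09 × 0.8887 = 4.52 h.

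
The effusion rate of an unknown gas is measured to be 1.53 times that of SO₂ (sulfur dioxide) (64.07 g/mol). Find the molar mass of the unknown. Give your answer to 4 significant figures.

Graham's law gives rate_X/rate_SO₂ = √(M_SO₂/M_X).
1.53 = √(64.07/M_X)
M_X = 64.07 / 1.53² = 64.07 / 2.341 = 27.37 g/mol

27.37 g/mol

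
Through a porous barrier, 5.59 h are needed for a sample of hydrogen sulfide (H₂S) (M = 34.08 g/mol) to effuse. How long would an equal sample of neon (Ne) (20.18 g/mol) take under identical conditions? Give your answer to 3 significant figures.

4.30 h

Since effusion rate ∝ 1/√M, t_Ne/t_H₂S = √(M_Ne/M_H₂S) = √(20.18/34.08) = √0.5921 = 0.7695.
So the time for Ne is 5.59 × 0.7695 = 4.30 h.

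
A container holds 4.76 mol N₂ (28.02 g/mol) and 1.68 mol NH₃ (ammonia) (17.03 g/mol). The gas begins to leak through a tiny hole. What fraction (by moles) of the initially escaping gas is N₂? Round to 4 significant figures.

The effusion rate of species i is ∝ p_i/√M_i ∝ n_i/√M_i.
Mole fraction of N₂ in the effusate = (n_N₂/√M_N₂) / (n_N₂/√M_N₂ + n_NH₃/√M_NH₃)
= (4.76/√28.02) / (4.76/√28.02 + 1.68/√17.03) = 0.8992/(0.8992 + 0.4071) = 0.6884.

0.6884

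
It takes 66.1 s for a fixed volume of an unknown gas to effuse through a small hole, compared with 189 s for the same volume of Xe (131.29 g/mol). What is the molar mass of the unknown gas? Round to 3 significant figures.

From Graham's law, t_X/t_Xe = √(M_X/M_Xe).
66.1/189 = 0.3497 = √(M_X/131.29)
M_X = 131.29 × 0.3497² = 131.29 × 0.1223 = 16.1 g/mol

16.1 g/mol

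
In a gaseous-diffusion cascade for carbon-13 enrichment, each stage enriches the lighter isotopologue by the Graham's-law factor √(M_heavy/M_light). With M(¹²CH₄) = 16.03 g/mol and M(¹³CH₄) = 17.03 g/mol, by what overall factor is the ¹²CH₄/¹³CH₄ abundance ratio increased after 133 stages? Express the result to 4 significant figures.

55.94

After 133 stages the ratio has grown by (√(17.03/16.03))^133 = (17.03/16.03)^(133/2).
= 1.06238^(133/2) = 55.94.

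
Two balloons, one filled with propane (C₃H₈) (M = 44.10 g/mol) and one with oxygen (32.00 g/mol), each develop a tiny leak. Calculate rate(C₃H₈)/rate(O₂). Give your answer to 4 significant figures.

By Graham's law, rate_C₃H₈/rate_O₂ = √(M_O₂/M_C₃H₈) = √(32.00/44.10) = √0.7256 = 0.8518.

0.8518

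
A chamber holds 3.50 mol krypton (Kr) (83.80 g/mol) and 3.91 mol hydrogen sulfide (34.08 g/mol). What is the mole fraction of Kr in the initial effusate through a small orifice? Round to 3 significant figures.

0.363

Effusion rate of each component ∝ n_i/√M_i (partial pressure × 1/√M).
So x_Kr in the escaping gas = (n_Kr/√M_Kr) / Σ(n_i/√M_i)
= (3.50/√83.80) / (3.50/√83.80 + 3.91/√34.08) = 0.3823/(0.3823 + 0.6698) = 0.363.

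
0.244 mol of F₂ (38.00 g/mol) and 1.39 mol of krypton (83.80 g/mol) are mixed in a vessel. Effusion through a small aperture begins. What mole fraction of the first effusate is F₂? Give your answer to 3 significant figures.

0.207

Each component's effusion rate ∝ (its partial pressure)·(1/√M) ∝ n_i/√M_i.
So x_F₂ in the escaping gas = (n_F₂/√M_F₂) / Σ(n_i/√M_i)
= (0.244/√38.00) / (0.244/√38.00 + 1.39/√83.80) = 0.03958/(0.03958 + 0.1518) = 0.207.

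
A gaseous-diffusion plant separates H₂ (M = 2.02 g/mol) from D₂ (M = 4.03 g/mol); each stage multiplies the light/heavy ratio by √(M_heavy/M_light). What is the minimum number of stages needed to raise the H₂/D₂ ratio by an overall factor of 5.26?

With α = √(4.03/2.02) per stage, ln α = ½ ln(1.99505) = 0.3453.
Need α^N ≥ 5.26 ⇒ N ≥ ln(5.26) / ln α = 1.660 / 0.3453 = 4.81.
Rounding up, N = 5 stages.

5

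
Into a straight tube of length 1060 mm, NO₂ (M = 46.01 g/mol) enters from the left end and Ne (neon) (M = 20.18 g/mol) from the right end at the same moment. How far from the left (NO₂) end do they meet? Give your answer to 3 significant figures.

422 mm

In equal time, each gas travels a distance ∝ its rate ∝ 1/√M, so d_NO₂/d_Ne = √(M_Ne/M_NO₂) = √(20.18/46.01) = 0.6623.
With d_NO₂ + d_Ne = 1060 mm, d_Ne = 1060/(1 + 0.6623) = 637.7 mm.
d_NO₂ = 1060 − 637.7 = 422 mm.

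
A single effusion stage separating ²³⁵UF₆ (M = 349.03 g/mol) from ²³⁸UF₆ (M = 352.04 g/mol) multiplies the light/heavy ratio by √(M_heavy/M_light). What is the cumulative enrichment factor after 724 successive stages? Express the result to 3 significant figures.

22.4

After 724 stages the ratio has grown by (√(352.04/349.03))^724 = (352.04/349.03)^(724/2).
= 1.00862^362 = 22.4.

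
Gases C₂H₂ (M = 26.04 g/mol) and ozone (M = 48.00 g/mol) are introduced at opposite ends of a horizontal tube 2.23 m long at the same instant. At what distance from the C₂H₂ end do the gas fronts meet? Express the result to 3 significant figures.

The fronts meet when d_C₂H₂ + d_O₃ = L with d_C₂H₂/d_O₃ = √(M_O₃/M_C₂H₂) (Graham's law). Here √(M_O₃/M_C₂H₂) = √(48.00/26.04) = 1.358.
With d_C₂H₂ + d_O₃ = 2.23 m, d_O₃ = 2.23/(1 + 1.358) = 0.9458 m.
d_C₂H₂ = 2.23 − 0.9458 = 1.28 m.

1.28 m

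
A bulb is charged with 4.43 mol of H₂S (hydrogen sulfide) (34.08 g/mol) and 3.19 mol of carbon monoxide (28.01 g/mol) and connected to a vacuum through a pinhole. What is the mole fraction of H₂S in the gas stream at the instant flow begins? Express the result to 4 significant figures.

Each component's effusion rate ∝ (its partial pressure)·(1/√M) ∝ n_i/√M_i.
So x_H₂S in the escaping gas = (n_H₂S/√M_H₂S) / Σ(n_i/√M_i)
= (4.43/√34.08) / (4.43/√34.08 + 3.19/√28.01) = 0.7588/(0.7588 + 0.6027) = 0.5573.

0.5573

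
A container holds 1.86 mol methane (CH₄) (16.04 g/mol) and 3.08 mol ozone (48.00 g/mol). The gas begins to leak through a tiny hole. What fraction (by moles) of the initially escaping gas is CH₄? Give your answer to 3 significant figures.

0.511

The effusion rate of species i is ∝ p_i/√M_i ∝ n_i/√M_i.
Mole fraction of CH₄ in the effusate = (n_CH₄/√M_CH₄) / (n_CH₄/√M_CH₄ + n_O₃/√M_O₃)
= (1.86/√16.04) / (1.86/√16.04 + 3.08/√48.00) = 0.4644/(0.4644 + 0.4446) = 0.511.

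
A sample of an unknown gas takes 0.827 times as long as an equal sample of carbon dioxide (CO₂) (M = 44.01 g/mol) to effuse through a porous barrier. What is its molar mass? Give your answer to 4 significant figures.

Using Graham's law: t_X/t_CO₂ = √(M_X/M_CO₂).
0.827 = √(M_X/44.01)
M_X = 44.01 × 0.827² = 44.01 × 0.6839 = 30.10 g/mol

30.10 g/mol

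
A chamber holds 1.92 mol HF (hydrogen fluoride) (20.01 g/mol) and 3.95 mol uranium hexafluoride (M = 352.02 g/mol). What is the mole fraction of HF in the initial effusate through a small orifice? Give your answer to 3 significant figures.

The effusion rate of species i is ∝ p_i/√M_i ∝ n_i/√M_i.
Mole fraction of HF in the effusate = (n_HF/√M_HF) / (n_HF/√M_HF + n_UF₆/√M_UF₆)
= (1.92/√20.01) / (1.92/√20.01 + 3.95/√352.02) = 0.4292/(0.4292 + 0.2105) = 0.671.

0.671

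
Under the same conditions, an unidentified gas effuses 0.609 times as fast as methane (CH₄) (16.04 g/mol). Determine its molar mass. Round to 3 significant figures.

43.2 g/mol

Graham's law gives rate_X/rate_CH₄ = √(M_CH₄/M_X).
0.609 = √(16.04/M_X)
M_X = 16.04 / 0.609² = 16.04 / 0.3709 = 43.2 g/mol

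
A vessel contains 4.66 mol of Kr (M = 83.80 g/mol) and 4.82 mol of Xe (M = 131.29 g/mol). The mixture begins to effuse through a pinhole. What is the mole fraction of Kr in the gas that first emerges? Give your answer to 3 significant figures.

0.548

Effusion rate of each component ∝ n_i/√M_i (partial pressure × 1/√M).
So x_Kr in the escaping gas = (n_Kr/√M_Kr) / Σ(n_i/√M_i)
= (4.66/√83.80) / (4.66/√83.80 + 4.82/√131.29) = 0.5091/(0.5091 + 0.4207) = 0.548.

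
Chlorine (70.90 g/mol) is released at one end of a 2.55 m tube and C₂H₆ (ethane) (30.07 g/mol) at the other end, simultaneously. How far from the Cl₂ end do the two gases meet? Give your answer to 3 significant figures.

1.01 m

The fronts meet when d_Cl₂ + d_C₂H₆ = L with d_Cl₂/d_C₂H₆ = √(M_C₂H₆/M_Cl₂) (Graham's law). Here √(M_C₂H₆/M_Cl₂) = √(30.07/70.90) = 0.6512.
With d_Cl₂ + d_C₂H₆ = 2.55 m, d_C₂H₆ = 2.55/(1 + 0.6512) = 1.544 m.
d_Cl₂ = 2.55 − 1.544 = 1.01 m.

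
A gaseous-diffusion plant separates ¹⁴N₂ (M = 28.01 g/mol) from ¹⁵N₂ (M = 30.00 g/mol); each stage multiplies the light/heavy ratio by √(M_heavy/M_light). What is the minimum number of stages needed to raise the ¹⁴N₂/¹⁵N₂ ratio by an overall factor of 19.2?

Per stage α = (30.00/28.01)^(1/2) = 1.07105^0.5, giving ln α = 0.03432.
Need α^N ≥ 19.2 ⇒ N ≥ ln(19.2) / ln α = 2.955 / 0.03432 = 86.10.
Minimum whole number of stages: N = 87.

87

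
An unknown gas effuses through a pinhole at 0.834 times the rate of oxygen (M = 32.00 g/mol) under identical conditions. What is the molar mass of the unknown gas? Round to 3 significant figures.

46.0 g/mol

Graham's law gives rate_X/rate_O₂ = √(M_O₂/M_X).
0.834 = √(32.00/M_X)
M_X = 32.00 / 0.834² = 32.00 / 0.6956 = 46.0 g/mol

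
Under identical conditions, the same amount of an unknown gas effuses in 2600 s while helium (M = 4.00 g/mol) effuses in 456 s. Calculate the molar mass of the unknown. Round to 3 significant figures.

130 g/mol

Using Graham's law: t_X/t_He = √(M_X/M_He).
2600/456 = 5.702 = √(M_X/4.00)
M_X = 4.00 × 5.702² = 4.00 × 32.51 = 130 g/mol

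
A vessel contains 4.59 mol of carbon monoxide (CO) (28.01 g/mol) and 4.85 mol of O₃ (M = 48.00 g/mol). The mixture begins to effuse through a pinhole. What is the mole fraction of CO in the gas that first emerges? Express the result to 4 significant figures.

Each component's effusion rate ∝ (its partial pressure)·(1/√M) ∝ n_i/√M_i.
Mole fraction of CO in the effusate = (n_CO/√M_CO) / (n_CO/√M_CO + n_O₃/√M_O₃)
= (4.59/√28.01) / (4.59/√28.01 + 4.85/√48.00) = 0.8673/(0.8673 + 0.7000) = 0.5534.

0.5534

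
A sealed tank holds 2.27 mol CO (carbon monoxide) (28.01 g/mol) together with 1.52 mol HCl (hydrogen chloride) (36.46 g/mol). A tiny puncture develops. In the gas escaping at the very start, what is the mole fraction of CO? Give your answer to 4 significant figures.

Each component's effusion rate ∝ (its partial pressure)·(1/√M) ∝ n_i/√M_i.
Mole fraction of CO in the effusate = (n_CO/√M_CO) / (n_CO/√M_CO + n_HCl/√M_HCl)
= (2.27/√28.01) / (2.27/√28.01 + 1.52/√36.46) = 0.4289/(0.4289 + 0.2517) = 0.6302.

0.6302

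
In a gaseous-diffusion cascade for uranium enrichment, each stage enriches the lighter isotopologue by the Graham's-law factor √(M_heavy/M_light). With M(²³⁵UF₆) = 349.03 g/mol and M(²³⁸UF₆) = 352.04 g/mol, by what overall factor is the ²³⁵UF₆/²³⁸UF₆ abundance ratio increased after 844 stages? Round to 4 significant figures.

The single-stage factor is √(M_heavy/M_light), so 844 stages give [√(352.04/349.03)]^844 = (352.04/349.03)^(844/2).
= 1.00862^422 = 37.48.

37.48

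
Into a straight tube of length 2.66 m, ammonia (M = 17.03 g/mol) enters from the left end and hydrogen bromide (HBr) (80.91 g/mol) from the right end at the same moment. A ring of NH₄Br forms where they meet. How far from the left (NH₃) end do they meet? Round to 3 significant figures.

Graham's law gives d_NH₃/d_HBr = rate_NH₃/rate_HBr = √(M_HBr/M_NH₃) = √(80.91/17.03) = 2.180.
With d_NH₃ + d_HBr = 2.66 m, d_HBr = 2.66/(1 + 2.180) = 0.8366 m.
d_NH₃ = 2.66 − 0.8366 = 1.82 m.

1.82 m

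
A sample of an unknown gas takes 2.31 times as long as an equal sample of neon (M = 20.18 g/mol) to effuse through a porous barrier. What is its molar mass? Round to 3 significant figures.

Since effusion rate ∝ 1/√M, t_X/t_Ne = √(M_X/M_Ne).
2.31 = √(M_X/20.18)
M_X = 20.18 × 2.31² = 20.18 × 5.336 = 108 g/mol

108 g/mol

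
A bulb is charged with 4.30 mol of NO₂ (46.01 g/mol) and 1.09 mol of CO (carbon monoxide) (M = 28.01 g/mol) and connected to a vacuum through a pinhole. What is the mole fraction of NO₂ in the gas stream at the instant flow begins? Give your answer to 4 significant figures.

0.7548

Rate_i ∝ x_i/√M_i (Graham's law weighted by mole fraction), so the effusate composition follows n_i/√M_i.
Mole fraction of NO₂ in the effusate = (n_NO₂/√M_NO₂) / (n_NO₂/√M_NO₂ + n_CO/√M_CO)
= (4.30/√46.01) / (4.30/√46.01 + 1.09/√28.01) = 0.6339/(0.6339 + 0.2060) = 0.7548.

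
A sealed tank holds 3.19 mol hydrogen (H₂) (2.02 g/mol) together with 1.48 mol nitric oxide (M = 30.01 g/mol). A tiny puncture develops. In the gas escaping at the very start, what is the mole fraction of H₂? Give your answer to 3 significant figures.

Rate_i ∝ x_i/√M_i (Graham's law weighted by mole fraction), so the effusate composition follows n_i/√M_i.
Mole fraction of H₂ in the effusate = (n_H₂/√M_H₂) / (n_H₂/√M_H₂ + n_NO/√M_NO)
= (3.19/√2.02) / (3.19/√2.02 + 1.48/√30.01) = 2.244/(2.244 + 0.2702) = 0.893.

0.893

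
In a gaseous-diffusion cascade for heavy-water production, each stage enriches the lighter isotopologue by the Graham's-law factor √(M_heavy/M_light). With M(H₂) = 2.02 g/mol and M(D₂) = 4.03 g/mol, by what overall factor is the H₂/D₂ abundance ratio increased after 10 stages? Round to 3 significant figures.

Overall factor = α^10 with α = √(4.03/2.02), i.e. (4.03/2.02)^(10/2).
= 1.99505^5 = 31.6.

31.6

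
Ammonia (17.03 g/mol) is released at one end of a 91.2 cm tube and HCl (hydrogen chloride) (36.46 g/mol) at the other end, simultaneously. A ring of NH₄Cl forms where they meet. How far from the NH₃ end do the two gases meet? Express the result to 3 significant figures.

54.2 cm

Graham's law gives d_NH₃/d_HCl = rate_NH₃/rate_HCl = √(M_HCl/M_NH₃) = √(36.46/17.03) = 1.463.
With d_NH₃ + d_HCl = 91.2 cm, d_HCl = 91.2/(1 + 1.463) = 37.03 cm.
d_NH₃ = 91.2 − 37.03 = 54.2 cm.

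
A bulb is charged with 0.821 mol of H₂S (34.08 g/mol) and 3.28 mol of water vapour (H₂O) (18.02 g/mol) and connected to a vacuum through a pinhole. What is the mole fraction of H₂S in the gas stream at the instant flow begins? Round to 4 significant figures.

Effusion rate of each component ∝ n_i/√M_i (partial pressure × 1/√M).
x_H₂S(eff) = (n_H₂S/√M_H₂S) / (n_H₂S/√M_H₂S + n_H₂O/√M_H₂O)
= (0.821/√34.08) / (0.821/√34.08 + 3.28/√18.02) = 0.1406/(0.1406 + 0.7727) = 0.1540.

0.1540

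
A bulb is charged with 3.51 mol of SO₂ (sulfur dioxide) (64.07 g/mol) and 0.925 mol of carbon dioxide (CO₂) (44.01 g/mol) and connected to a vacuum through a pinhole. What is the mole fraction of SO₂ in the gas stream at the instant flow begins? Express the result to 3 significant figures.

0.759

Rate_i ∝ x_i/√M_i (Graham's law weighted by mole fraction), so the effusate composition follows n_i/√M_i.
x_SO₂(eff) = (n_SO₂/√M_SO₂) / (n_SO₂/√M_SO₂ + n_CO₂/√M_CO₂)
= (3.51/√64.07) / (3.51/√64.07 + 0.925/√44.01) = 0.4385/(0.4385 + 0.1394) = 0.759.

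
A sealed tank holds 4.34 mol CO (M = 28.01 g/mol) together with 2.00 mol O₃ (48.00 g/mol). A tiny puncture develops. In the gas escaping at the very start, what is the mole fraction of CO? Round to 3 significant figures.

0.740

The effusion rate of species i is ∝ p_i/√M_i ∝ n_i/√M_i.
Mole fraction of CO in the effusate = (n_CO/√M_CO) / (n_CO/√M_CO + n_O₃/√M_O₃)
= (4.34/√28.01) / (4.34/√28.01 + 2.00/√48.00) = 0.8200/(0.8200 + 0.2887) = 0.740.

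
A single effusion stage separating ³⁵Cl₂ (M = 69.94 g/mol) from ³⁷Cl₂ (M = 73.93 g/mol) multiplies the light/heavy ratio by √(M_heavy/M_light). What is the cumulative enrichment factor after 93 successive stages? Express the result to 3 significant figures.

The single-stage factor is √(M_heavy/M_light), so 93 stages give [√(73.93/69.94)]^93 = (73.93/69.94)^(93/2).
= 1.05705^(93/2) = 13.2.

13.2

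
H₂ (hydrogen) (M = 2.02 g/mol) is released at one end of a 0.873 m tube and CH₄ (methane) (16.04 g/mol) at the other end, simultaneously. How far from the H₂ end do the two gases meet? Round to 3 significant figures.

0.644 m

In equal time, each gas travels a distance ∝ its rate ∝ 1/√M, so d_H₂/d_CH₄ = √(M_CH₄/M_H₂) = √(16.04/2.02) = 2.818.
With d_H₂ + d_CH₄ = 0.873 m, d_CH₄ = 0.873/(1 + 2.818) = 0.2287 m.
d_H₂ = 0.873 − 0.2287 = 0.644 m.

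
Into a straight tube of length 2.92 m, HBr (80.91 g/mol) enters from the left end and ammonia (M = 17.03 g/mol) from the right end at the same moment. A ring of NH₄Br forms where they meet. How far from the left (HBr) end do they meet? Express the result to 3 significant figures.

0.918 m

Distances travelled in equal time are proportional to diffusion rates, so d_HBr/d_NH₃ = √(M_NH₃/M_HBr) = √(17.03/80.91) = 0.4588.
With d_HBr + d_NH₃ = 2.92 m, d_NH₃ = 2.92/(1 + 0.4588) = 2.002 m.
d_HBr = 2.92 − 2.002 = 0.918 m.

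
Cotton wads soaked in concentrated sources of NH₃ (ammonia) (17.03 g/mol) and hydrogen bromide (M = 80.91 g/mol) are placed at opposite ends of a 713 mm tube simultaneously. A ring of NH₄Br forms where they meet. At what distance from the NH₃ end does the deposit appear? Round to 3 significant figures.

489 mm

Graham's law gives d_NH₃/d_HBr = rate_NH₃/rate_HBr = √(M_HBr/M_NH₃) = √(80.91/17.03) = 2.180.
With d_NH₃ + d_HBr = 713 mm, d_HBr = 713/(1 + 2.180) = 224.2 mm.
d_NH₃ = 713 − 224.2 = 489 mm.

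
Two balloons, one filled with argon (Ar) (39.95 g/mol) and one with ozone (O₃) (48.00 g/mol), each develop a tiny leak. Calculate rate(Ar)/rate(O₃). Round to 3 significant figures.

1.10

From Graham's law, rate_Ar/rate_O₃ = √(M_O₃/M_Ar) = √(48.00/39.95) = √1.202 = 1.10.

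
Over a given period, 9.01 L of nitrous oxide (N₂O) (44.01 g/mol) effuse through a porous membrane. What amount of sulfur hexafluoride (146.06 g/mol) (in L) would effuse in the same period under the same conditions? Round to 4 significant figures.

By Graham's law, rate_SF₆/rate_N₂O = √(M_N₂O/M_SF₆) = √(44.01/146.06) = √0.3013 = 0.5489.
So the volume for SF₆ is 9.01 × 0.5489 = 4.946 L.

4.946 L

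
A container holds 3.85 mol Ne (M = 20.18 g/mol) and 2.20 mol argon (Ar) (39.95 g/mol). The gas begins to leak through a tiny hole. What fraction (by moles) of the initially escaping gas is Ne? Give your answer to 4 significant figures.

Rate_i ∝ x_i/√M_i (Graham's law weighted by mole fraction), so the effusate composition follows n_i/√M_i.
So x_Ne in the escaping gas = (n_Ne/√M_Ne) / Σ(n_i/√M_i)
= (3.85/√20.18) / (3.85/√20.18 + 2.20/√39.95) = 0.8570/(0.8570 + 0.3481) = 0.7112.

0.7112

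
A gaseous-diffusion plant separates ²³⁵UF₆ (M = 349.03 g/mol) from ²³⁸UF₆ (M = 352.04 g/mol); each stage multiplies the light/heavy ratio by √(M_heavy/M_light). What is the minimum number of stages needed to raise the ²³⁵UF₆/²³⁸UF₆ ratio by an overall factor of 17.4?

Per stage α = (352.04/349.03)^(1/2) = 1.00862^0.5, giving ln α = 0.004293.
Need α^N ≥ 17.4 ⇒ N ≥ ln(17.4) / ln α = 2.856 / 0.004293 = 665.31.
So at least 666 stages are needed.

666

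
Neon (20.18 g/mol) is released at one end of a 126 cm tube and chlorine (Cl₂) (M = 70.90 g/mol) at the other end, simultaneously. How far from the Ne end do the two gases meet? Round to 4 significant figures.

82.16 cm

The fronts meet when d_Ne + d_Cl₂ = L with d_Ne/d_Cl₂ = √(M_Cl₂/M_Ne) (Graham's law). Here √(M_Cl₂/M_Ne) = √(70.90/20.18) = 1.874.
With d_Ne + d_Cl₂ = 126 cm, d_Cl₂ = 126/(1 + 1.874) = 43.84 cm.
d_Ne = 126 − 43.84 = 82.16 cm.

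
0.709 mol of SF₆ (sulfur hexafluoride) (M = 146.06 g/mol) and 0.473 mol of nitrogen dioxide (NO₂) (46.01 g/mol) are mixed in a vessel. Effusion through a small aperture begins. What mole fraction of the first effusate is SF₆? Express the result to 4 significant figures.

0.4569

Each component's effusion rate ∝ (its partial pressure)·(1/√M) ∝ n_i/√M_i.
x_SF₆(eff) = (n_SF₆/√M_SF₆) / (n_SF₆/√M_SF₆ + n_NO₂/√M_NO₂)
= (0.709/√146.06) / (0.709/√146.06 + 0.473/√46.01) = 0.05867/(0.05867 + 0.06973) = 0.4569.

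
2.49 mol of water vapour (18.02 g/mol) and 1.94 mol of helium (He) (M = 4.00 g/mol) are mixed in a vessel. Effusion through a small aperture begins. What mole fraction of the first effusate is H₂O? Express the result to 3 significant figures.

Each component's effusion rate ∝ (its partial pressure)·(1/√M) ∝ n_i/√M_i.
So x_H₂O in the escaping gas = (n_H₂O/√M_H₂O) / Σ(n_i/√M_i)
= (2.49/√18.02) / (2.49/√18.02 + 1.94/√4.00) = 0.5866/(0.5866 + 0.9700) = 0.377.

0.377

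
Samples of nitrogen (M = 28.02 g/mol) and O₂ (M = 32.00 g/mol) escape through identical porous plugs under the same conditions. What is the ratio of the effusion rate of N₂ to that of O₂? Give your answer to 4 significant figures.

Using Graham's law: rate_N₂/rate_O₂ = √(M_O₂/M_N₂) = √(32.00/28.02) = √1.142 = 1.069.

1.069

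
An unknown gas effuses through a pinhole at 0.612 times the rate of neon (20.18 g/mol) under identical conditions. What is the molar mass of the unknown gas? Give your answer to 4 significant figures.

Using Graham's law: rate_X/rate_Ne = √(M_Ne/M_X).
0.612 = √(20.18/M_X)
M_X = 20.18 / 0.612² = 20.18 / 0.3745 = 53.88 g/mol

53.88 g/mol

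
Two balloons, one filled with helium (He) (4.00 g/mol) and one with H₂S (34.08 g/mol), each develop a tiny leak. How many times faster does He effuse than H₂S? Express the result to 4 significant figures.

From Graham's law, rate_He/rate_H₂S = √(M_H₂S/M_He) = √(34.08/4.00) = √8.520 = 2.919.

2.919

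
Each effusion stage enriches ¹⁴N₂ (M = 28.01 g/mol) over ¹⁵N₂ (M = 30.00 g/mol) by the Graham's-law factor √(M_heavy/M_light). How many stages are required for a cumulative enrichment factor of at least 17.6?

84

Single-stage factor α = √(30.00/28.01), so ln α = ½ ln(1.07105) = 0.03432.
Need α^N ≥ 17.6 ⇒ N ≥ ln(17.6) / ln α = 2.868 / 0.03432 = 83.57.
So at least 84 stages are needed.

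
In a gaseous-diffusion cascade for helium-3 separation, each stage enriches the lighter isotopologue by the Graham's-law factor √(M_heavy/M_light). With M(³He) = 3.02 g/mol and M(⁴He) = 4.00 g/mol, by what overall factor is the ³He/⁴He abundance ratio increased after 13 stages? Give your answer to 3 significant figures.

6.21

Each stage multiplies the ratio by α = √(4.00/3.02), so after 13 stages the overall factor is α^13 = (4.00/3.02)^(13/2).
= 1.32450^(13/2) = 6.21.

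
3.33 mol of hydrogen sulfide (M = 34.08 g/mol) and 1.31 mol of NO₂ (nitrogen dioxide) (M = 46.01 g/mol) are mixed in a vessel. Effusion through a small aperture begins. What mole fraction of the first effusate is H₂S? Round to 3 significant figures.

The effusion rate of species i is ∝ p_i/√M_i ∝ n_i/√M_i.
Mole fraction of H₂S in the effusate = (n_H₂S/√M_H₂S) / (n_H₂S/√M_H₂S + n_NO₂/√M_NO₂)
= (3.33/√34.08) / (3.33/√34.08 + 1.31/√46.01) = 0.5704/(0.5704 + 0.1931) = 0.747.

0.747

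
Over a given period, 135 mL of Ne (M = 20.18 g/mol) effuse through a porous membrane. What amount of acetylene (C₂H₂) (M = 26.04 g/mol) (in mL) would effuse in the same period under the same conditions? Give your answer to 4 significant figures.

Since effusion rate ∝ 1/√M, rate_C₂H₂/rate_Ne = √(M_Ne/M_C₂H₂) = √(20.18/26.04) = √0.7750 = 0.8803.
So the volume for C₂H₂ is 135 × 0.8803 = 118.8 mL.

118.8 mL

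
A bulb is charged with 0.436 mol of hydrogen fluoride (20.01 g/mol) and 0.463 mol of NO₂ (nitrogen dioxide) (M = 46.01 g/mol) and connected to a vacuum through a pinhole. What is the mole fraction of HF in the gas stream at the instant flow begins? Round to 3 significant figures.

Each component's effusion rate ∝ (its partial pressure)·(1/√M) ∝ n_i/√M_i.
x_HF(eff) = (n_HF/√M_HF) / (n_HF/√M_HF + n_NO₂/√M_NO₂)
= (0.436/√20.01) / (0.436/√20.01 + 0.463/√46.01) = 0.09747/(0.09747 + 0.06826) = 0.588.

0.588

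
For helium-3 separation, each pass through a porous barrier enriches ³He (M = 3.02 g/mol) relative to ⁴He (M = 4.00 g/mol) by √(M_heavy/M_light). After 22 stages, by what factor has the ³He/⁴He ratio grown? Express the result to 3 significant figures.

22.0

After 22 stages the ratio has grown by (√(4.00/3.02))^22 = (4.00/3.02)^(22/2).
= 1.32450^11 = 22.0.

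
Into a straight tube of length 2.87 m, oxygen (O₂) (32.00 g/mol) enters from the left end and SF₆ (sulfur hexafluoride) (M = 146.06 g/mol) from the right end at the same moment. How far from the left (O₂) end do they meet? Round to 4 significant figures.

In equal time, each gas travels a distance ∝ its rate ∝ 1/√M, so d_O₂/d_SF₆ = √(M_SF₆/M_O₂) = √(146.06/32.00) = 2.136.
With d_O₂ + d_SF₆ = 2.87 m, d_SF₆ = 2.87/(1 + 2.136) = 0.9151 m.
d_O₂ = 2.87 − 0.9151 = 1.955 m.

1.955 m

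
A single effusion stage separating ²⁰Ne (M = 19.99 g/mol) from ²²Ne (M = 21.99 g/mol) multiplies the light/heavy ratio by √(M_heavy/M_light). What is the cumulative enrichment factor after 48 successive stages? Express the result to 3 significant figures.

After 48 stages the ratio has grown by (√(21.99/19.99))^48 = (21.99/19.99)^(48/2).
= 1.10005^24 = 9.86.

9.86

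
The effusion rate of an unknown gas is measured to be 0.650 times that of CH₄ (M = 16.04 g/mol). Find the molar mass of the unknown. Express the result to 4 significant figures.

37.96 g/mol

From Graham's law, rate_X/rate_CH₄ = √(M_CH₄/M_X).
0.650 = √(16.04/M_X)
M_X = 16.04 / 0.650² = 16.04 / 0.4225 = 37.96 g/mol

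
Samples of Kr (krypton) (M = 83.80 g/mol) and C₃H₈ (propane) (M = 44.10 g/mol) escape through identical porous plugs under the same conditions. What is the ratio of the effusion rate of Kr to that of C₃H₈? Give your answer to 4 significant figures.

0.7254

By Graham's law, rate_Kr/rate_C₃H₈ = √(M_C₃H₈/M_Kr) = √(44.10/83.80) = √0.5263 = 0.7254.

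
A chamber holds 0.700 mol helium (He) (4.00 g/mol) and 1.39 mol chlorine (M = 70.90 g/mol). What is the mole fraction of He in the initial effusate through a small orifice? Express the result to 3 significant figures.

0.680

Effusion rate of each component ∝ n_i/√M_i (partial pressure × 1/√M).
Mole fraction of He in the effusate = (n_He/√M_He) / (n_He/√M_He + n_Cl₂/√M_Cl₂)
= (0.700/√4.00) / (0.700/√4.00 + 1.39/√70.90) = 0.3500/(0.3500 + 0.1651) = 0.680.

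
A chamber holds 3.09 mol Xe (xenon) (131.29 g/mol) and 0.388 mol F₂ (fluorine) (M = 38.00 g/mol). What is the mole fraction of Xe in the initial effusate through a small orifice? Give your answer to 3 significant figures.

Rate_i ∝ x_i/√M_i (Graham's law weighted by mole fraction), so the effusate composition follows n_i/√M_i.
Mole fraction of Xe in the effusate = (n_Xe/√M_Xe) / (n_Xe/√M_Xe + n_F₂/√M_F₂)
= (3.09/√131.29) / (3.09/√131.29 + 0.388/√38.00) = 0.2697/(0.2697 + 0.06294) = 0.811.

0.811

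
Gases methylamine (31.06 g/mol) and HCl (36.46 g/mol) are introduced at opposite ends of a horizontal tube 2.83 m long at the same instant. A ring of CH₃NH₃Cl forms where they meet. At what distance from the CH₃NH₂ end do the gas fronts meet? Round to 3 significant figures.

1.47 m

Graham's law gives d_CH₃NH₂/d_HCl = rate_CH₃NH₂/rate_HCl = √(M_HCl/M_CH₃NH₂) = √(36.46/31.06) = 1.083.
With d_CH₃NH₂ + d_HCl = 2.83 m, d_HCl = 2.83/(1 + 1.083) = 1.358 m.
d_CH₃NH₂ = 2.83 − 1.358 = 1.47 m.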